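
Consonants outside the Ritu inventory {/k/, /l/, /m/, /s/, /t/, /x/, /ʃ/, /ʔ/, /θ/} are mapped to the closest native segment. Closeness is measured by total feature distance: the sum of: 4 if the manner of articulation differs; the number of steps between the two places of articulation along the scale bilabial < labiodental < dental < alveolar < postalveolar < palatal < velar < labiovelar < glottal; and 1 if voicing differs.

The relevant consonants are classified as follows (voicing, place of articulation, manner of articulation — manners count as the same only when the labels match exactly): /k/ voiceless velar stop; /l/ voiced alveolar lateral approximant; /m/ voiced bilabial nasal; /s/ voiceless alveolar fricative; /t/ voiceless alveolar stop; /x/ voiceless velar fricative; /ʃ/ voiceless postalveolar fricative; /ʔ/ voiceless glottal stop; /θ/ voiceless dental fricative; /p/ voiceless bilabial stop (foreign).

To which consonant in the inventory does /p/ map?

/t/ is closest: same manner (stop), place distance 3 (bilabial→alveolar), same voicing; total 3. Next closest is /m/ at distance 5.

t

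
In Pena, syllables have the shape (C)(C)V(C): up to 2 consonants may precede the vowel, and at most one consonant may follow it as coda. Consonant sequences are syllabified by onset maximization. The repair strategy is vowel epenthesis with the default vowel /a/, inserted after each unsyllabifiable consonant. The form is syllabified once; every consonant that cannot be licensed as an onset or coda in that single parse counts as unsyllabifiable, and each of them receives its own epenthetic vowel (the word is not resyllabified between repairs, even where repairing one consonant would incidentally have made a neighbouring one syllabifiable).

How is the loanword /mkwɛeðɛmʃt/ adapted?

The consonants /m/, /ʃ/, /t/ cannot be parsed into a legal (C)(C)V(C) syllable (at most one coda consonant is licensed; onsets may contain at most 2 consonants).
Epenthesis after each stranded consonant: /m/ → /ma/, /ʃ/ → /ʃa/, /t/ → /ta/.

makwɛeðɛmʃata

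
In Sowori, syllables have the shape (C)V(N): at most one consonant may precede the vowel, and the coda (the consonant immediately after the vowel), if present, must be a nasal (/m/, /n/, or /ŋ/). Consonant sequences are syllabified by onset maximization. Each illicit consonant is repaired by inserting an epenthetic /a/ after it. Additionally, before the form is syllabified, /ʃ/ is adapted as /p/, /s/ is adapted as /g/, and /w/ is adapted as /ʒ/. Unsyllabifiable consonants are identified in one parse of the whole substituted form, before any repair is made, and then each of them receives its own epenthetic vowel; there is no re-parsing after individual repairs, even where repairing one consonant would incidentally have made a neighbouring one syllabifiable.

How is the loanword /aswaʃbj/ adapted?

agaʒapabaja

Substitution: /s/ → /g/, /w/ → /ʒ/, /ʃ/ → /p/, giving /agʒapbj/.
Syllabifying with onset maximization leaves /g/, /p/, /b/, /j/ stranded (only a nasal (/m/, /n/, or /ŋ/) is licensed in coda position; onsets are limited to one consonant).
Inserting the epenthetic vowel yields /g/ → /ga/, /p/ → /pa/, /b/ → /ba/, /j/ → /ja/.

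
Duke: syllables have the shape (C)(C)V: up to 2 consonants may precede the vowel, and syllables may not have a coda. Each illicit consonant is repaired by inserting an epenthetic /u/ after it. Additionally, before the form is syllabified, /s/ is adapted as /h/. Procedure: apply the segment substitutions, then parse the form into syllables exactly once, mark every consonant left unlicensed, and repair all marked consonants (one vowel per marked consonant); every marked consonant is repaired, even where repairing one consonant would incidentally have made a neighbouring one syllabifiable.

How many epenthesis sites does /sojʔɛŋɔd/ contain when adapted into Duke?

After substitution the input is /hojʔɛŋɔd/.
The unsyllabifiable consonants are /d/; each receives one epenthetic vowel.

1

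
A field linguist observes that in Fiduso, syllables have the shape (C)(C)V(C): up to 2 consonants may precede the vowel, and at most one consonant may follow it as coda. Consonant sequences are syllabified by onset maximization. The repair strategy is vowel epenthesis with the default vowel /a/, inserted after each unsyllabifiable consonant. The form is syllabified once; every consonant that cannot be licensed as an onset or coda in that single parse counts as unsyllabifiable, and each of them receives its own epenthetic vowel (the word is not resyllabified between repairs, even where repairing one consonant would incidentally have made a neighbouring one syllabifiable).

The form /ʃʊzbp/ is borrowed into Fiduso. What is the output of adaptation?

Syllabifying with onset maximization leaves /b/, /p/ stranded (at most one coda consonant is licensed; onsets may contain at most 2 consonants).
Epenthesis after each stranded consonant: /b/ → /ba/, /p/ → /pa/.

ʃʊzbapa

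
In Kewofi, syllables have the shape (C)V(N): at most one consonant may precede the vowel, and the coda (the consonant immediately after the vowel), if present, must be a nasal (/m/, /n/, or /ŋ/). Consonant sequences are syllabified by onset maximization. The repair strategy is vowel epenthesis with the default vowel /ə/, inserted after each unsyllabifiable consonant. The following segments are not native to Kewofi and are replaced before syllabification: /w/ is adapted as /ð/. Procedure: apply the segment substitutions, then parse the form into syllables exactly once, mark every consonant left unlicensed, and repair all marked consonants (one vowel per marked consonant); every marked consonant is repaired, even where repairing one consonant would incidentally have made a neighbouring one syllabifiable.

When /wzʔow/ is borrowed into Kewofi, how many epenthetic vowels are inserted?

3

After substitution the input is /ðzʔoð/.
The unsyllabifiable consonants are /ð/, /z/, /ð/; each receives one epenthetic vowel.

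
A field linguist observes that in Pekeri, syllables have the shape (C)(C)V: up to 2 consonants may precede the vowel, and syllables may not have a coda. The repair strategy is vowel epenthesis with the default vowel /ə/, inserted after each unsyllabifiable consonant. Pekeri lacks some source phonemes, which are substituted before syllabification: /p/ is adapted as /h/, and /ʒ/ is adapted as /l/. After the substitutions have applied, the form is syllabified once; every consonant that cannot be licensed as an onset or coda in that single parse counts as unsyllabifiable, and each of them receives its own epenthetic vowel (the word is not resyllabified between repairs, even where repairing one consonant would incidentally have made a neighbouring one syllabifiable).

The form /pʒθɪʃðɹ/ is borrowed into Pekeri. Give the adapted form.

Substitution: /p/ → /h/, /ʒ/ → /l/, giving /hlθɪʃðɹ/.
Syllabifying with onset maximization leaves /h/, /ʃ/, /ð/, /ɹ/ stranded (no codas are permitted; onsets may contain at most 2 consonants).
Each unlicensed consonant becomes the onset of a new syllable: /h/ → /hə/, /ʃ/ → /ʃə/, /ð/ → /ðə/, /ɹ/ → /ɹə/.

həlθɪʃəðəɹə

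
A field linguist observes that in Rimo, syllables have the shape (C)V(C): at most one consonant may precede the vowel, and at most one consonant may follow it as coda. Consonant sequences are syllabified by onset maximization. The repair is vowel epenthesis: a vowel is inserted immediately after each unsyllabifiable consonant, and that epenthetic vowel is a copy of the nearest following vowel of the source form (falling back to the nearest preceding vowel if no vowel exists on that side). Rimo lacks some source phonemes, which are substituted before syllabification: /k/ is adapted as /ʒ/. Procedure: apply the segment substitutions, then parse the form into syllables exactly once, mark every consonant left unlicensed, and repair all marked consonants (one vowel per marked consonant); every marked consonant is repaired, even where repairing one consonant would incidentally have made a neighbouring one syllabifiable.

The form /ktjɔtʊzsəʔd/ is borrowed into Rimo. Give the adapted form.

Substitution: /k/ → /ʒ/, giving /ʒtjɔtʊzsəʔd/.
Under (C)V(C), the unsyllabifiable consonants are /ʒ/, /t/, /d/ (at most one coda consonant is licensed; onsets are limited to one consonant).
Epenthesis after each stranded consonant: /ʒ/ → /ʒɔ/, /t/ → /tɔ/, /d/ → /də/.

ʒɔtɔjɔtʊzsəʔdə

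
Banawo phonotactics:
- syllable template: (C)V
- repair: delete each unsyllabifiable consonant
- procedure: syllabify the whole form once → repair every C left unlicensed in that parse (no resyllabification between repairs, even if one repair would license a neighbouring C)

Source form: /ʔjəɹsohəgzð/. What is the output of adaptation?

The consonants /ʔ/, /ɹ/, /g/, /z/, /ð/ cannot be parsed into a legal (C)V syllable (no codas are permitted; onsets are limited to one consonant).
Deleting the stranded consonants removes /ʔ/, /ɹ/, /g/, /z/, /ð/.

jəsohə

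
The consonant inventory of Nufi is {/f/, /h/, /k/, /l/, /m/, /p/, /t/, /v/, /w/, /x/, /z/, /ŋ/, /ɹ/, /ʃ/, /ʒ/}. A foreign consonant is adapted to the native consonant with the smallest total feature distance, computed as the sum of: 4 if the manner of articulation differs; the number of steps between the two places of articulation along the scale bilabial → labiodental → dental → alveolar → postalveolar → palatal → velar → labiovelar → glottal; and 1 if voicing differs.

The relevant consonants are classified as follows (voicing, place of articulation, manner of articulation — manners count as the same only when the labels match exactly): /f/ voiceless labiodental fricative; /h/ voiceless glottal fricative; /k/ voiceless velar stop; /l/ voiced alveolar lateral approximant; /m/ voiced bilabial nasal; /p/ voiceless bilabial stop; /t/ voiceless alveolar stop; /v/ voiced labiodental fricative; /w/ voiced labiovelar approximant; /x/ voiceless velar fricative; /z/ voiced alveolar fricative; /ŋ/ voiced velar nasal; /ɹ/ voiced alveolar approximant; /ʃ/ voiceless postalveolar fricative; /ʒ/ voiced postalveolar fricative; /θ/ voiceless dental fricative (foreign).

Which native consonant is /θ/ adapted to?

f

/f/ is closest: same manner (fricative), place distance 1 (dental→labiodental), same voicing; total 1. Next closest is /v/ at distance 2.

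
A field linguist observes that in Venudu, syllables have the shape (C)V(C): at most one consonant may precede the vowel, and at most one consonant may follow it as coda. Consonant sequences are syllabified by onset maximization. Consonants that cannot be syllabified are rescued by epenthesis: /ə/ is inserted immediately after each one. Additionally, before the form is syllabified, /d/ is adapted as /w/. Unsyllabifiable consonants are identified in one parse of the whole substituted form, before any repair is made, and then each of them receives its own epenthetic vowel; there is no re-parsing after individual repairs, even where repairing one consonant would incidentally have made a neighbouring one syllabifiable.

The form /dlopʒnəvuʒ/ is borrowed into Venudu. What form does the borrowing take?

wəlopʒənəvuʒ

Substitution: /d/ → /w/, giving /wlopʒnəvuʒ/.
Syllabifying with onset maximization leaves /w/, /ʒ/ stranded (at most one coda consonant is licensed; onsets are limited to one consonant).
Epenthesis after each stranded consonant: /w/ → /wə/, /ʒ/ → /ʒə/.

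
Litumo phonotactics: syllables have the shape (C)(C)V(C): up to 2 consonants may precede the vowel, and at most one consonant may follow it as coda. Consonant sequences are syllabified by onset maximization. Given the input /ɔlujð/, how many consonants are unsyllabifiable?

The consonants /ð/ cannot be parsed into a legal (C)(C)V(C) syllable (at most one coda consonant is licensed; onsets may contain at most 2 consonants).

1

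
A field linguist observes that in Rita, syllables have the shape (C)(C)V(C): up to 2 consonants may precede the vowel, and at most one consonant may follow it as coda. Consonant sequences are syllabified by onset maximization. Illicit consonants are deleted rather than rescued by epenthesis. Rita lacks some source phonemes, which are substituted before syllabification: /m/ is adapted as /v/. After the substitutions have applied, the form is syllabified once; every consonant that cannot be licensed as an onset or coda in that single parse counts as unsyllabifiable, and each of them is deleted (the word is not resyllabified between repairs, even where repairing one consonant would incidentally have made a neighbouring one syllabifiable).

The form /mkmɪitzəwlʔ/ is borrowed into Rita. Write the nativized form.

Substitution: /m/ → /v/, giving /vkvɪitzəwlʔ/.
The consonants /v/, /l/, /ʔ/ cannot be parsed into a legal (C)(C)V(C) syllable (at most one coda consonant is licensed; onsets may contain at most 2 consonants).
Each unlicensed consonant is deleted: /v/, /l/, /ʔ/.

kvɪitzəw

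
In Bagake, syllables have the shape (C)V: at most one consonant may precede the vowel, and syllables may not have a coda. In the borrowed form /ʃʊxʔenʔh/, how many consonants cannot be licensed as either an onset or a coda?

4

Syllabifying with onset maximization leaves /x/, /n/, /ʔ/, /h/ stranded (no codas are permitted; onsets are limited to one consonant).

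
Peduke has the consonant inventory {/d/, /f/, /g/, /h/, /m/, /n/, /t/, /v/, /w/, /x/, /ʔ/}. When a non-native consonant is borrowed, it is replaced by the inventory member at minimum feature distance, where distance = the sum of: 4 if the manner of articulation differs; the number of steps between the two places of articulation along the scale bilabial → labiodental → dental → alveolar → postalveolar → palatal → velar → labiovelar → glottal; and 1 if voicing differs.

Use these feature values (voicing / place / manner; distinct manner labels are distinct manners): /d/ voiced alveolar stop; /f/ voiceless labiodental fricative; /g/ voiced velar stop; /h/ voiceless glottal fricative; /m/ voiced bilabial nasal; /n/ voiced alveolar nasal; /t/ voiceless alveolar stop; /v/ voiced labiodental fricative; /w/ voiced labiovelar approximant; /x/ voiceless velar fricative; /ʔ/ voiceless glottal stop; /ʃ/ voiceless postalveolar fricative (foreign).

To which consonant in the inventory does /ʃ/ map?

/x/ is closest: same manner (fricative), place distance 2 (postalveolar→velar), same voicing; total 2. Next closest is /f/ at distance 3.

x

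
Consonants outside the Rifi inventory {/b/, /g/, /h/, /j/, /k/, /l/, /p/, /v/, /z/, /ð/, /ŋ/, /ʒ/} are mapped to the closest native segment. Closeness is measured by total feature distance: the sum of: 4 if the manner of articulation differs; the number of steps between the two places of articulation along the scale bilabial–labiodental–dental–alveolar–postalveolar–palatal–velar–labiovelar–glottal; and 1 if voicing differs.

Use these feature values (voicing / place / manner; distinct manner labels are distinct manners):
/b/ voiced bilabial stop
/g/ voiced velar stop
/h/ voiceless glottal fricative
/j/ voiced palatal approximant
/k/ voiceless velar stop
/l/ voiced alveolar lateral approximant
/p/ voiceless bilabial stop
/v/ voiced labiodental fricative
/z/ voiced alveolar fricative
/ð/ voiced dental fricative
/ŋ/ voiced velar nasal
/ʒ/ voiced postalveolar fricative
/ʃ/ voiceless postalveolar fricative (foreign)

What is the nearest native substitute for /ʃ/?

/ʒ/ is closest: same manner (fricative), place distance 0 (postalveolar→postalveolar), voicing differs (+1); total 1. Next closest is /z/ at distance 2.

ʒ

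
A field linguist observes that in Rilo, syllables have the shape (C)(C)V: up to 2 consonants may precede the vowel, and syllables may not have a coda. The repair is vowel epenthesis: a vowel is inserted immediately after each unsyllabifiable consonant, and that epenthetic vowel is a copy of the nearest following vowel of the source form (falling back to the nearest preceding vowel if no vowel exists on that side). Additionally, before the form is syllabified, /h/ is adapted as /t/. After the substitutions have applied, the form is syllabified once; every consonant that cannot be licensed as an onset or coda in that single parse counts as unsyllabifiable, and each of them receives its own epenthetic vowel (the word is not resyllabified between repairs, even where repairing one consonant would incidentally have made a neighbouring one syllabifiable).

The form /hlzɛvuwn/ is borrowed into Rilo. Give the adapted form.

tɛlzɛvuwunu

Substitution: /h/ → /t/, giving /tlzɛvuwn/.
The consonants /t/, /w/, /n/ cannot be parsed into a legal (C)(C)V syllable (no codas are permitted; onsets may contain at most 2 consonants).
Inserting the epenthetic vowel yields /t/ → /tɛ/, /w/ → /wu/, /n/ → /nu/.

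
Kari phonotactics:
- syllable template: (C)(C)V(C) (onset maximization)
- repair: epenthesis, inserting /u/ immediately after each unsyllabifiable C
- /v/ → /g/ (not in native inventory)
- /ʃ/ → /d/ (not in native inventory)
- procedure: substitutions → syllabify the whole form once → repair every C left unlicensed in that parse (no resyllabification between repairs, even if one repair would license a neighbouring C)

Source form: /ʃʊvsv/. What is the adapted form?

Substitution: /ʃ/ → /d/, /v/ → /g/, giving /dʊgsg/.
Under (C)(C)V(C), the unsyllabifiable consonants are /s/, /g/ (at most one coda consonant is licensed; onsets may contain at most 2 consonants).
Inserting the epenthetic vowel yields /s/ → /su/, /g/ → /gu/.

dʊgsugu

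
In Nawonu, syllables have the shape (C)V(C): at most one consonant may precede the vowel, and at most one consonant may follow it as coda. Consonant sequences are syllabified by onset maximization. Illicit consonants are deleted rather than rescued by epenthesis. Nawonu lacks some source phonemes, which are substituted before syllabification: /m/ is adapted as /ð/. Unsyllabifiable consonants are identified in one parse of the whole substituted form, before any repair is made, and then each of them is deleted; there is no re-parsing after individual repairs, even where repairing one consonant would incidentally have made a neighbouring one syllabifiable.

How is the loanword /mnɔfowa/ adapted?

nɔfowa

Substitution: /m/ → /ð/, giving /ðnɔfowa/.
Syllabifying with onset maximization leaves /ð/ stranded (at most one coda consonant is licensed; onsets are limited to one consonant).
Deletion applies to /ð/.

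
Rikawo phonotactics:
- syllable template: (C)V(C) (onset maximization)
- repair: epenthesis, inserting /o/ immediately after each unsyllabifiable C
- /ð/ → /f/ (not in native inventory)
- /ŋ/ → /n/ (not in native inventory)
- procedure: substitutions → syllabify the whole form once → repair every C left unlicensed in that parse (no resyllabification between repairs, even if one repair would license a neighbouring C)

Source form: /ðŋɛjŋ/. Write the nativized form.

Substitution: /ð/ → /f/, /ŋ/ → /n/, giving /fnɛjn/.
The consonants /f/, /n/ cannot be parsed into a legal (C)V(C) syllable (at most one coda consonant is licensed; onsets are limited to one consonant).
Epenthesis after each stranded consonant: /f/ → /fo/, /n/ → /no/.

fonɛjno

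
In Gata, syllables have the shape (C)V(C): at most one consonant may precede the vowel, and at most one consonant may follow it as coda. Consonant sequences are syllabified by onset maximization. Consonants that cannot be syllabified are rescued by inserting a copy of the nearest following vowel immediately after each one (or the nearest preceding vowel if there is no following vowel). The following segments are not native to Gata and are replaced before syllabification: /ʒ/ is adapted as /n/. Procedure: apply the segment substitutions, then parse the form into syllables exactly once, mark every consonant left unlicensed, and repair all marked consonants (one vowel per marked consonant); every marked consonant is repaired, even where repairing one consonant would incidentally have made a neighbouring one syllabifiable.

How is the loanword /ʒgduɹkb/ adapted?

nuguduɹkubu

Substitution: /ʒ/ → /n/, giving /ngduɹkb/.
Under (C)V(C), the unsyllabifiable consonants are /n/, /g/, /k/, /b/ (at most one coda consonant is licensed; onsets are limited to one consonant).
Inserting the epenthetic vowel yields /n/ → /nu/, /g/ → /gu/, /k/ → /ku/, /b/ → /bu/.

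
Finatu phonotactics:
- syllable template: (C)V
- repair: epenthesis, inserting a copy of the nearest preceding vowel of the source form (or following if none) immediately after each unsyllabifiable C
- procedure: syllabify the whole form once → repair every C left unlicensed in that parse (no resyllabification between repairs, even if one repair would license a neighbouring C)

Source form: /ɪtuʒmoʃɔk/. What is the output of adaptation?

Syllabifying with onset maximization leaves /ʒ/, /k/ stranded (no codas are permitted; onsets are limited to one consonant).
Each unlicensed consonant becomes the onset of a new syllable: /ʒ/ → /ʒu/, /k/ → /kɔ/.

ɪtuʒumoʃɔkɔ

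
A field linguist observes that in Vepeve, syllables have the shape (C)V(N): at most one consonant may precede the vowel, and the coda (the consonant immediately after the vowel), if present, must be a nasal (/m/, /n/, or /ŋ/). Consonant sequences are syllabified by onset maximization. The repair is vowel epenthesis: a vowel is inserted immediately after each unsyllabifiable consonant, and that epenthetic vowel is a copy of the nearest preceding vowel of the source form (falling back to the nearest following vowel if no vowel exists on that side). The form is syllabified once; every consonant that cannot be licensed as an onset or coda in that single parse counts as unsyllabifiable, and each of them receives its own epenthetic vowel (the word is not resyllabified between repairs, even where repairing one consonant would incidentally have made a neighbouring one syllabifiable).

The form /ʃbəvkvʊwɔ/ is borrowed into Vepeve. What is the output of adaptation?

ʃəbəvəkəvʊwɔ

Under (C)V(N), the unsyllabifiable consonants are /ʃ/, /v/, /k/ (only a nasal (/m/, /n/, or /ŋ/) is licensed in coda position; onsets are limited to one consonant).
Each unlicensed consonant becomes the onset of a new syllable: /ʃ/ → /ʃə/, /v/ → /və/, /k/ → /kə/.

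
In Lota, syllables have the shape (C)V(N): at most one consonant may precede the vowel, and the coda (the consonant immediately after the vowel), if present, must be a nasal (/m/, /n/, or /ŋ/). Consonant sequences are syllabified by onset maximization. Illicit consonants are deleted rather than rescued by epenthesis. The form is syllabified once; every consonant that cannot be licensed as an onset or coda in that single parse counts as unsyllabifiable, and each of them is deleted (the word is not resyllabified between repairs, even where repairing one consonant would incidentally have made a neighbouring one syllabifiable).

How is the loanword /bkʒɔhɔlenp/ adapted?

Syllabifying with onset maximization leaves /b/, /k/, /p/ stranded (only a nasal (/m/, /n/, or /ŋ/) is licensed in coda position; onsets are limited to one consonant).
Each unlicensed consonant is deleted: /b/, /k/, /p/.

ʒɔhɔlen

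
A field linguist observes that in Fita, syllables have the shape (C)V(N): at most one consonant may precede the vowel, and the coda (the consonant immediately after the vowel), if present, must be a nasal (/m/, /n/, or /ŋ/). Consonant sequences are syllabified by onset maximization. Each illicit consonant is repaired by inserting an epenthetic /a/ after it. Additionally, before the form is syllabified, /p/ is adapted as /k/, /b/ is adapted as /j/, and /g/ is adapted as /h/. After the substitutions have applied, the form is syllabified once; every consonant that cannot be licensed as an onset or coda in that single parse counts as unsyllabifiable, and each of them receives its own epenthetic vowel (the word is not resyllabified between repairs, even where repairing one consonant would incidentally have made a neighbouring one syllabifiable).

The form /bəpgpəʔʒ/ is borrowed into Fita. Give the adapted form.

jəkahakəʔaʒa

Substitution: /b/ → /j/, /p/ → /k/, /g/ → /h/, giving /jəkhkəʔʒ/.
The consonants /k/, /h/, /ʔ/, /ʒ/ cannot be parsed into a legal (C)V(N) syllable (only a nasal (/m/, /n/, or /ŋ/) is licensed in coda position; onsets are limited to one consonant).
Inserting the epenthetic vowel yields /k/ → /ka/, /h/ → /ha/, /ʔ/ → /ʔa/, /ʒ/ → /ʒa/.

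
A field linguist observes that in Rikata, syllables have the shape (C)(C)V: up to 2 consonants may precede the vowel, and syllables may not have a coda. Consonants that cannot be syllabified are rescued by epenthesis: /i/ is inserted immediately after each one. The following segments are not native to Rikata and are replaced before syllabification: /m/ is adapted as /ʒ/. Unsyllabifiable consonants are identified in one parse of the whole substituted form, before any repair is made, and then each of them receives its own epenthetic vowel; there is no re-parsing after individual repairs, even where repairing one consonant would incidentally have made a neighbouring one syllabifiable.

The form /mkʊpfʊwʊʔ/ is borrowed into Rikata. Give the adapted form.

ʒkʊpfʊwʊʔi

Substitution: /m/ → /ʒ/, giving /ʒkʊpfʊwʊʔ/.
Syllabifying with onset maximization leaves /ʔ/ stranded (no codas are permitted; onsets may contain at most 2 consonants).
Inserting the epenthetic vowel yields /ʔ/ → /ʔi/.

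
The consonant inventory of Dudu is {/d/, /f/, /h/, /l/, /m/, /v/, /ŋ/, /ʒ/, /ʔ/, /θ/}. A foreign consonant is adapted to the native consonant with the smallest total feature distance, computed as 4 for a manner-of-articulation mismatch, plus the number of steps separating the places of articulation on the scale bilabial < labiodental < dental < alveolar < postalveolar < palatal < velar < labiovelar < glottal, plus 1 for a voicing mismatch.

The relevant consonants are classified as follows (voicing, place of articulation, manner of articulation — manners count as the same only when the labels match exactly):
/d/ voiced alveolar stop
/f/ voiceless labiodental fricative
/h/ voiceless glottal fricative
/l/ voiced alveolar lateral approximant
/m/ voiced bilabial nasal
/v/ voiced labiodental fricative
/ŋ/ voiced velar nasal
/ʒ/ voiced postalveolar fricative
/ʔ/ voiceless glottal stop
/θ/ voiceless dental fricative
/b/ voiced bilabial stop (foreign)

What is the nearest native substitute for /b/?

/d/ is closest: same manner (stop), place distance 3 (bilabial→alveolar), same voicing; total 3. Next closest is /m/ at distance 4.

d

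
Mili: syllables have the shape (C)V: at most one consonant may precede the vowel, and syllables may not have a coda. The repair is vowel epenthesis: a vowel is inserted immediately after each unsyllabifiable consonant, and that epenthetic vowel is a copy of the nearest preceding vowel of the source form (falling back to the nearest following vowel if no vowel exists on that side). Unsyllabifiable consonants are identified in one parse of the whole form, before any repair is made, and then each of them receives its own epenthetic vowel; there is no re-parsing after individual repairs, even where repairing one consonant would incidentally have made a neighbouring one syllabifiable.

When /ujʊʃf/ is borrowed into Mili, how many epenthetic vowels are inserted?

2

The unsyllabifiable consonants are /ʃ/, /f/; each receives one epenthetic vowel.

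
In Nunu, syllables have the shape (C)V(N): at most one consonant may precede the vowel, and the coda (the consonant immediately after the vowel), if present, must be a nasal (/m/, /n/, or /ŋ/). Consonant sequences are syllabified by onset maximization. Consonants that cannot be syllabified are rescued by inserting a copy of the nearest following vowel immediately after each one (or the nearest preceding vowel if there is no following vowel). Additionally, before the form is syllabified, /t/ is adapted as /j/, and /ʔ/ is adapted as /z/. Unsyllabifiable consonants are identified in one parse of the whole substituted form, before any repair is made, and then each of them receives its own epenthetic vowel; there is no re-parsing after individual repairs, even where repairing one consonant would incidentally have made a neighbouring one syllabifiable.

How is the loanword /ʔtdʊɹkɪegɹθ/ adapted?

zʊjʊdʊɹɪkɪegeɹeθe

Substitution: /ʔ/ → /z/, /t/ → /j/, giving /zjdʊɹkɪegɹθ/.
The consonants /z/, /j/, /ɹ/, /g/, /ɹ/, /θ/ cannot be parsed into a legal (C)V(N) syllable (only a nasal (/m/, /n/, or /ŋ/) is licensed in coda position; onsets are limited to one consonant).
Epenthesis after each stranded consonant: /z/ → /zʊ/, /j/ → /jʊ/, /ɹ/ → /ɹɪ/, /g/ → /ge/, /ɹ/ → /ɹe/, /θ/ → /θe/.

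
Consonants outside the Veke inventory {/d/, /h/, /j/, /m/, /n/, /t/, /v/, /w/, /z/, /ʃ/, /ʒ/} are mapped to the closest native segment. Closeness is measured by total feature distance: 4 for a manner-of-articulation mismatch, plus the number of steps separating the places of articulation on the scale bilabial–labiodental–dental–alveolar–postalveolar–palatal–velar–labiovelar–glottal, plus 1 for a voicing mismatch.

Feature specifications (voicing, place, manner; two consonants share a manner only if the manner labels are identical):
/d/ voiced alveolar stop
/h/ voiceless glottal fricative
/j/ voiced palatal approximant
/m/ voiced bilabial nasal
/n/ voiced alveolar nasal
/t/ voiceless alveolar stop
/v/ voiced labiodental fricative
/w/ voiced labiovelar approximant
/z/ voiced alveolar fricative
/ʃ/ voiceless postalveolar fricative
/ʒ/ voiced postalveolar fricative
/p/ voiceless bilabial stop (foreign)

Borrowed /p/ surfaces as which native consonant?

t

/t/ is closest: same manner (stop), place distance 3 (bilabial→alveolar), same voicing; total 3. Next closest is /d/ at distance 4.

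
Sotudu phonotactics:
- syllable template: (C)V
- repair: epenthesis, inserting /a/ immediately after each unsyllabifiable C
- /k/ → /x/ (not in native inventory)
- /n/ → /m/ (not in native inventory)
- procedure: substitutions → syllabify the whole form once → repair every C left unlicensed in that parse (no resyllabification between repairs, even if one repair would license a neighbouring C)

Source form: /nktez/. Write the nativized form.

Substitution: /n/ → /m/, /k/ → /x/, giving /mxtez/.
The consonants /m/, /x/, /z/ cannot be parsed into a legal (C)V syllable (no codas are permitted; onsets are limited to one consonant).
Each unlicensed consonant becomes the onset of a new syllable: /m/ → /ma/, /x/ → /xa/, /z/ → /za/.

maxateza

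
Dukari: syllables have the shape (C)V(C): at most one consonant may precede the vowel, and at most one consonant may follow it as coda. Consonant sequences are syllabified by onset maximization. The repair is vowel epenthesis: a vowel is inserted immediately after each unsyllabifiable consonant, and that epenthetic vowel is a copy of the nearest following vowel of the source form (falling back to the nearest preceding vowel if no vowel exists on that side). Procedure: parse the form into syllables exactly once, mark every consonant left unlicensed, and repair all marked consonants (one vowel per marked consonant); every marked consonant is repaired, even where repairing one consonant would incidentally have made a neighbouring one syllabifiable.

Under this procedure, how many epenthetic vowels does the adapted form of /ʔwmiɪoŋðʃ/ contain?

4

The unsyllabifiable consonants are /ʔ/, /w/, /ð/, /ʃ/; each receives one epenthetic vowel.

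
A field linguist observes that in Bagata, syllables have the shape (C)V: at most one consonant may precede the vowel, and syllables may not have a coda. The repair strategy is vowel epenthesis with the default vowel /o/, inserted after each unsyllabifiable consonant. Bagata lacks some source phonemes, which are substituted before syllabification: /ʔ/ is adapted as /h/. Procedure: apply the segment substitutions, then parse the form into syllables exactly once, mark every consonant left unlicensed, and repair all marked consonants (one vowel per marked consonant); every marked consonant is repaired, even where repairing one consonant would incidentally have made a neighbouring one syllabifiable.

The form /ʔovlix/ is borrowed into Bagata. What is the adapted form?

hovolixo

Substitution: /ʔ/ → /h/, giving /hovlix/.
Under (C)V, the unsyllabifiable consonants are /v/, /x/ (no codas are permitted; onsets are limited to one consonant).
Each unlicensed consonant becomes the onset of a new syllable: /v/ → /vo/, /x/ → /xo/.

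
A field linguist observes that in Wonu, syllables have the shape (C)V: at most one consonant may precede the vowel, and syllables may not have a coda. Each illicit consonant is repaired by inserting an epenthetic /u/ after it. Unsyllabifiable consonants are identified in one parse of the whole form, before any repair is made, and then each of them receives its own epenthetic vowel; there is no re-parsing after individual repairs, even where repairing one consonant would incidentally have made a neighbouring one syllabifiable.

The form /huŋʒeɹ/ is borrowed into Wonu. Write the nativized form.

Under (C)V, the unsyllabifiable consonants are /ŋ/, /ɹ/ (no codas are permitted; onsets are limited to one consonant).
Inserting the epenthetic vowel yields /ŋ/ → /ŋu/, /ɹ/ → /ɹu/.

huŋuʒeɹu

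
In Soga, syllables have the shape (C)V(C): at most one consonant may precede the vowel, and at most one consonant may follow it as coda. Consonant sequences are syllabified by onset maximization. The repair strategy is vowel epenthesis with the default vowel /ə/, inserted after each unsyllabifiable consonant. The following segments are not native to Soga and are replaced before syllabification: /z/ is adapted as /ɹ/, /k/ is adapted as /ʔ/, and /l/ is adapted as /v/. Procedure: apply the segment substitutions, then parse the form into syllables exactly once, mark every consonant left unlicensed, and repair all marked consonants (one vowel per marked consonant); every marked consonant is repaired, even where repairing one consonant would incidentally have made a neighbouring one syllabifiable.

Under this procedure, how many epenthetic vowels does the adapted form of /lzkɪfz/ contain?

After substitution the input is /vɹʔɪfɹ/.
The unsyllabifiable consonants are /v/, /ɹ/, /ɹ/; each receives one epenthetic vowel.

3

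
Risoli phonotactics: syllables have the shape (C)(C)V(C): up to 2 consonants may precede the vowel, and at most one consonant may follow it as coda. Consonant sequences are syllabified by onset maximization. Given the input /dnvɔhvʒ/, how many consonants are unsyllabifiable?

The consonants /d/, /v/, /ʒ/ cannot be parsed into a legal (C)(C)V(C) syllable (at most one coda consonant is licensed; onsets may contain at most 2 consonants).

3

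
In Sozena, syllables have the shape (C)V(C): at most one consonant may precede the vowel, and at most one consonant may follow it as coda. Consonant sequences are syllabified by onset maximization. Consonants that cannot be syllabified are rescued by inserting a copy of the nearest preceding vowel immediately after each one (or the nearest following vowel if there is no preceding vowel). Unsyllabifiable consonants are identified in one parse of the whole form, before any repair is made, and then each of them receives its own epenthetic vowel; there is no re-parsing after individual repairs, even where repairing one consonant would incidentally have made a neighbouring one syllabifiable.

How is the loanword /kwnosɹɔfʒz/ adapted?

The consonants /k/, /w/, /ʒ/, /z/ cannot be parsed into a legal (C)V(C) syllable (at most one coda consonant is licensed; onsets are limited to one consonant).
Each unlicensed consonant becomes the onset of a new syllable: /k/ → /ko/, /w/ → /wo/, /ʒ/ → /ʒɔ/, /z/ → /zɔ/.

kowonosɹɔfʒɔzɔ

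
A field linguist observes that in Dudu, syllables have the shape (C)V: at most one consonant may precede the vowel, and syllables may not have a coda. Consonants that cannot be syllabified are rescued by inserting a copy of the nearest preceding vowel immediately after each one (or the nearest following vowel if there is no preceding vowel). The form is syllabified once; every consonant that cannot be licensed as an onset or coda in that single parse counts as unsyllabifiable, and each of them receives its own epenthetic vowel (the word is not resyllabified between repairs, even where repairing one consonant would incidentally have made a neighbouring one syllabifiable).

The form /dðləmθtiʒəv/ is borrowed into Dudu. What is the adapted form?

dəðələməθətiʒəvə

The consonants /d/, /ð/, /m/, /θ/, /v/ cannot be parsed into a legal (C)V syllable (no codas are permitted; onsets are limited to one consonant).
Epenthesis after each stranded consonant: /d/ → /də/, /ð/ → /ðə/, /m/ → /mə/, /θ/ → /θə/, /v/ → /və/.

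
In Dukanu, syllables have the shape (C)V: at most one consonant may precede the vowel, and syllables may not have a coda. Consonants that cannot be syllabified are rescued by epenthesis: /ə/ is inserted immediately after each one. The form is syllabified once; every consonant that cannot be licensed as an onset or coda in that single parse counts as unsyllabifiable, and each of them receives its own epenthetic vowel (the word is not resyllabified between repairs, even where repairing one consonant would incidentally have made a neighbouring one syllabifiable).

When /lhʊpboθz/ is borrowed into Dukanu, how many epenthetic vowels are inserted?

The unsyllabifiable consonants are /l/, /p/, /θ/, /z/; each receives one epenthetic vowel.

4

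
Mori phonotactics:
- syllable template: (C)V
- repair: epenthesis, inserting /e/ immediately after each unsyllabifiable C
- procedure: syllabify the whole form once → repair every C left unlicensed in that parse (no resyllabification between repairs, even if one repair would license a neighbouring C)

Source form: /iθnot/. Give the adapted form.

Under (C)V, the unsyllabifiable consonants are /θ/, /t/ (no codas are permitted; onsets are limited to one consonant).
Epenthesis after each stranded consonant: /θ/ → /θe/, /t/ → /te/.

iθenote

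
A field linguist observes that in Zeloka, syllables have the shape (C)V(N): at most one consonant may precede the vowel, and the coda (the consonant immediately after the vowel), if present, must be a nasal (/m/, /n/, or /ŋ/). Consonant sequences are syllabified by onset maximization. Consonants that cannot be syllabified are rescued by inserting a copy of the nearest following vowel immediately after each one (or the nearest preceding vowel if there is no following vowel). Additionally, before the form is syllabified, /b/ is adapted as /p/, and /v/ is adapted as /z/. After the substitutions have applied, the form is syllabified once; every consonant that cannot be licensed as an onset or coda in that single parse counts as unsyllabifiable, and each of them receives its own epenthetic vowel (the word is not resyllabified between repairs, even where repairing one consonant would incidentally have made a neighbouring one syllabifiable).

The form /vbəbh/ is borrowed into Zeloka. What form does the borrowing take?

zəpəpəhə

Substitution: /v/ → /z/, /b/ → /p/, giving /zpəph/.
The consonants /z/, /p/, /h/ cannot be parsed into a legal (C)V(N) syllable (only a nasal (/m/, /n/, or /ŋ/) is licensed in coda position; onsets are limited to one consonant).
Inserting the epenthetic vowel yields /z/ → /zə/, /p/ → /pə/, /h/ → /hə/.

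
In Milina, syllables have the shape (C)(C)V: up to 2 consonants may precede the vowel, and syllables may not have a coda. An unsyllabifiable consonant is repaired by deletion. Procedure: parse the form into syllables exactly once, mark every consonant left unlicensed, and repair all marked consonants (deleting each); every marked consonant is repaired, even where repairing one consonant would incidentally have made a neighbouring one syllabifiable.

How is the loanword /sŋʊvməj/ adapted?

sŋʊvmə

Under (C)(C)V, the unsyllabifiable consonants are /j/ (no codas are permitted; onsets may contain at most 2 consonants).
Each unlicensed consonant is deleted: /j/.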